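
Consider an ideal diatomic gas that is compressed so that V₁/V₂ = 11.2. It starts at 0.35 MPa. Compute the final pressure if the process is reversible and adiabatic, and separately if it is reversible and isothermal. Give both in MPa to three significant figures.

adiabatic: 10.3 MPa; isothermal: 3.92 MPa

For a diatomic ideal gas γ = 7/5.
Isothermal: P₂ = P₁(V₁/V₂) = 0.35×11.2 = 3.92 MPa.
Adiabatic: P₂ = P₁(V₁/V₂)^γ = 0.35×11.2^(7/5) = 10.3 MPa.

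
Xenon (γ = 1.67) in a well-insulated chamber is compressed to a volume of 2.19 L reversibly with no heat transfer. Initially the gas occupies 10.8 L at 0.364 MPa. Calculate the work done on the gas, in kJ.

P₂ = P₁(V₁/V₂)^γ = 0.364×(10.8/2.19)^(1.67) = 5.229 MPa.
For a reversible adiabat, W_by_gas = (P₁V₁ − P₂V₂)/(γ−1).
W_by = (364000×0.0108 − 5.229×10^6×0.00219) / (0.67) = -11220 J.
W_on_gas = −W_by = 11220 J.

W ≈ 11.2 kJ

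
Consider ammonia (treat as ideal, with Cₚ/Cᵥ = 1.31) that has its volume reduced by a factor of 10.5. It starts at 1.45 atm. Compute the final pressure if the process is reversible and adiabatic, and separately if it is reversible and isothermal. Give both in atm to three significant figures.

adiabatic: 31.6 atm; isothermal: 15.2 atm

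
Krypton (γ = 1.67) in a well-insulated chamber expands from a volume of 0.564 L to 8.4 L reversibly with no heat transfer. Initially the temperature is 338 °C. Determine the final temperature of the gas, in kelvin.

For a reversible adiabat TV^(γ−1) is constant, so T₂ = T₁ (V₁/V₂)^(γ−1).
T₁ = 338 °C = 611.1 K.
T₂ = 611.1 × (0.564/8.4)^(0.67) = 100.1 K.

T₂ ≈ 100 K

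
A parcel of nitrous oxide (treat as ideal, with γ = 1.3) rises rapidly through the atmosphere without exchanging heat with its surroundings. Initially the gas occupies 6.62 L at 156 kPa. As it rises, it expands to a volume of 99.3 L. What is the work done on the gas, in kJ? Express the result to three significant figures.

P₂ = P₁(V₁/V₂)^γ = 156×(6.62/99.3)^(1.3) = 4.615 kPa.
For a reversible adiabat, W_by_gas = (P₁V₁ − P₂V₂)/(γ−1).
W_by = (156000×0.00662 − 4615×0.0993) / (0.3) = 1915 J.
W_on_gas = −W_by = -1915 J.

W ≈ -1.91 kJ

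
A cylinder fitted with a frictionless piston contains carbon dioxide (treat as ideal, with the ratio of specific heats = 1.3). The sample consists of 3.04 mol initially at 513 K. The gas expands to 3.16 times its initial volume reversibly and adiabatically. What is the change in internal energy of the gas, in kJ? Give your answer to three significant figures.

ΔU ≈ -12.6 kJ

Adiabatic: T₁V₁^(γ−1) = T₂V₂^(γ−1) ⇒ T₂ = T₁ (V₁/V₂)^(γ−1).
T₂ = 513 × (1/3.16)^(0.3) = 363.3 K.
Q = 0, so ΔU = W_on_gas = nCᵥΔT with Cᵥ = R/(γ−1) = 27.71 J/(mol·K).
ΔU = 3.04 × 27.71 × (363.3 − 513) = -12620 J.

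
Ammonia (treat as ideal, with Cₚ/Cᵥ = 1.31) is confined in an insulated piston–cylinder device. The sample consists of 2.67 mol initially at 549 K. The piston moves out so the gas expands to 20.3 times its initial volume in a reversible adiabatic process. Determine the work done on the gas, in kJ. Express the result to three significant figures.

W ≈ -23.9 kJ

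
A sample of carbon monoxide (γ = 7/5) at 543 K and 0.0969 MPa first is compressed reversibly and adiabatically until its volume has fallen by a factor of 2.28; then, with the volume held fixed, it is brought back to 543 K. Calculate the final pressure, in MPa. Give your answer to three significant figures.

Adiabatic step (PV^γ = const): P₂ = 0.0969×2.28^(7/5) = 0.3072 MPa; T₂ = 543×2.28^(2/5) = 755 K.
Isochoric: P₃ = P₂(T₃/T₂) = 0.3072 × (543/755) = 0.2209 MPa.

P₃ ≈ 0.221 MPa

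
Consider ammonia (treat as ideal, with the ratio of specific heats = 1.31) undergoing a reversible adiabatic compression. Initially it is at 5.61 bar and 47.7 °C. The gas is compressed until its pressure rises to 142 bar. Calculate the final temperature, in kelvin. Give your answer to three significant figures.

Along an adiabat T P^((1−γ)/γ) is constant, so T₂ = T₁ (P₂/P₁)^((γ−1)/γ).
T₁ = 47.7 °C = 320.8 K.
T₂ = 320.8 × (142/5.61)^(0.237) = 689.3 K.

T₂ ≈ 689 K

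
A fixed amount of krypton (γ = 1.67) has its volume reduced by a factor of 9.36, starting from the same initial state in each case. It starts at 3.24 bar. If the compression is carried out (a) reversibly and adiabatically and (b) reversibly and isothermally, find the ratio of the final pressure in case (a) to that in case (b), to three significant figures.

Isothermal: P_b = P₁(V₁/V₂) = 3.24×9.36.
Adiabatic: P_a = P₁(V₁/V₂)^γ = 3.24×9.36^(1.67).
P_a/P_b = (V₁/V₂)^(γ−1) = 9.36^(0.67) = 4.475.

P_adiabatic / P_isothermal ≈ 4.47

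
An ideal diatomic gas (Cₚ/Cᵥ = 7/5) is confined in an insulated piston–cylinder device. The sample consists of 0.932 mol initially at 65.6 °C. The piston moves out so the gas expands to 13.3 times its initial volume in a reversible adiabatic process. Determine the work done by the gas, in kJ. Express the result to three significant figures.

For a reversible adiabat TV^(γ−1) is constant, so T₂ = T₁ (V₁/V₂)^(γ−1).
T₁ = 65.6 °C = 338.8 K.
T₂ = 338.8 × (1/13.3)^(2/5) = 120.3 K.
Q = 0, so ΔU = W_on_gas = nCᵥΔT with Cᵥ = R/(γ−1) = 20.79 J/(mol·K).
ΔU = 0.932 × 20.79 × (120.3 − 338.8) = -4231 J.
Work done by the gas = −ΔU = 4231 J.

W ≈ 4.23 kJ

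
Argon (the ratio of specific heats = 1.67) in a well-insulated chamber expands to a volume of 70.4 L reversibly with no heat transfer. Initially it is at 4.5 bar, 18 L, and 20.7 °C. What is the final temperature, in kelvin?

T₂ ≈ 118 K

Adiabatic: T₁V₁^(γ−1) = T₂V₂^(γ−1) ⇒ T₂ = T₁ (V₁/V₂)^(γ−1).
T₁ = 20.7 °C = 293.8 K.
T₂ = 293.8 × (18/70.4)^(0.67) = 117.8 K.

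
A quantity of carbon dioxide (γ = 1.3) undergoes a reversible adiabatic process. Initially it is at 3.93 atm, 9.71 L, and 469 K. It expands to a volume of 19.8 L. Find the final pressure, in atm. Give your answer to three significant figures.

P₂ ≈ 1.56 atm

Since PV^γ is constant along a reversible adiabat, P₂ = P₁ (V₁/V₂)^γ.
P₂ = 3.93 × (9.71/19.8)^(1.3) = 1.556 atm.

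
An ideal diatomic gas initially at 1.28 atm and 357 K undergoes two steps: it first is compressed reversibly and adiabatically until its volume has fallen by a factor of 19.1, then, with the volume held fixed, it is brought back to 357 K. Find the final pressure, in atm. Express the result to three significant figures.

P₃ ≈ 24.4 atm

For a diatomic ideal gas γ = 7/5.
Adiabatic step (PV^γ = const): P₂ = 1.28×19.1^(7/5) = 79.55 atm; T₂ = 357×19.1^(2/5) = 1162 K.
Isochoric: P₃ = P₂(T₃/T₂) = 79.55 × (357/1162) = 24.45 atm.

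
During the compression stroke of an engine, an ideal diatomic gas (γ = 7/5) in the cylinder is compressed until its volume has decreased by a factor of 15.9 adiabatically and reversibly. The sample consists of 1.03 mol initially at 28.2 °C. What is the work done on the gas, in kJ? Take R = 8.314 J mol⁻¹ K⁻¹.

W ≈ 13.1 kJ

Adiabatic: T₁V₁^(γ−1) = T₂V₂^(γ−1) ⇒ T₂ = T₁ (V₁/V₂)^(γ−1).
T₁ = 28.2 °C = 301.3 K.
T₂ = 301.3 × 15.9^(2/5) = 911.2 K.
Q = 0, so ΔU = W_on_gas = nCᵥΔT with Cᵥ = R/(γ−1) = 20.79 J/(mol·K).
ΔU = 1.03 × 20.79 × (911.2 − 301.3) = 13060 J.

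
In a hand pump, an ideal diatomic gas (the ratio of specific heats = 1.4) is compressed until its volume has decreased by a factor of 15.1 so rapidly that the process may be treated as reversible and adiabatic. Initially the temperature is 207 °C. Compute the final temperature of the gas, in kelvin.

T₂ ≈ 1420 K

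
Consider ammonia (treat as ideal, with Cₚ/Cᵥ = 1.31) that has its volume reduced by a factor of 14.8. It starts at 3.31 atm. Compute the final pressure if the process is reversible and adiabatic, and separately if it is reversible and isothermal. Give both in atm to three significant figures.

Isothermal: P₂ = P₁(V₁/V₂) = 3.31×14.8 = 48.99 atm.
Adiabatic: P₂ = P₁(V₁/V₂)^γ = 3.31×14.8^(1.31) = 112.9 atm.

adiabatic: 113 atm; isothermal: 49.0 atm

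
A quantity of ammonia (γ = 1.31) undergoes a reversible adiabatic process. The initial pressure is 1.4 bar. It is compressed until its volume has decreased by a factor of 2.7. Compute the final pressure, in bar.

Adiabatic: P₁V₁^γ = P₂V₂^γ ⇒ P₂ = P₁ (V₁/V₂)^γ.
P₂ = 1.4 × 2.7^(1.31) = 5.143 bar.

P₂ ≈ 5.14 bar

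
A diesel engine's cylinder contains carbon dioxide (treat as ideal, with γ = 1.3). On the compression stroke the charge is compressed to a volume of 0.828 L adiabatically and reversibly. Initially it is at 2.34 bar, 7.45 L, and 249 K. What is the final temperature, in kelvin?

T₂ ≈ 481 K

Adiabatic: T₁V₁^(γ−1) = T₂V₂^(γ−1) ⇒ T₂ = T₁ (V₁/V₂)^(γ−1).
T₂ = 249 × (7.45/0.828)^(0.3) = 481.3 K.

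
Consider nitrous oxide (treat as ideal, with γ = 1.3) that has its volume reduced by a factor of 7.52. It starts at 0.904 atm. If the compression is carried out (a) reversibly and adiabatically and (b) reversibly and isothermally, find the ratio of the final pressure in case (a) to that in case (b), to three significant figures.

Isothermal: P_b = P₁(V₁/V₂) = 0.904×7.52.
Adiabatic: P_a = P₁(V₁/V₂)^γ = 0.904×7.52^(1.3).
P_a/P_b = (V₁/V₂)^(γ−1) = 7.52^(0.3) = 1.832.

P_adiabatic / P_isothermal ≈ 1.83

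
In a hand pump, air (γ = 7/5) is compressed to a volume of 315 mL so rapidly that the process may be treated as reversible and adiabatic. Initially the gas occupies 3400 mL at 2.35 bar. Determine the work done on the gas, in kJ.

W ≈ 3.18 kJ

P₂ = P₁(V₁/V₂)^γ = 2.35×(3400/315)^(7/5) = 65.69 bar.
For a reversible adiabat, W_by_gas = (P₁V₁ − P₂V₂)/(γ−1).
W_by = (235000×0.0034 − 6.569×10^6×0.000315) / (2/5) = -3176 J.
W_on_gas = −W_by = 3176 J.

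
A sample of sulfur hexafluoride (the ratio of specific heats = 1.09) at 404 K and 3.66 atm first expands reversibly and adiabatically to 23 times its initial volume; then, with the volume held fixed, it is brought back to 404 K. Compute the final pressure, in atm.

P₃ ≈ 0.159 atm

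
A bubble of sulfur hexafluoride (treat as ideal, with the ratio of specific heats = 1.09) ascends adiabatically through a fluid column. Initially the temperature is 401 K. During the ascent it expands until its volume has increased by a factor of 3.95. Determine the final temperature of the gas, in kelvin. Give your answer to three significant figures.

Adiabatic: T₁V₁^(γ−1) = T₂V₂^(γ−1) ⇒ T₂ = T₁ (V₁/V₂)^(γ−1).
T₂ = 401 × (1/3.95)^(0.09) = 354.4 K.

T₂ ≈ 354 K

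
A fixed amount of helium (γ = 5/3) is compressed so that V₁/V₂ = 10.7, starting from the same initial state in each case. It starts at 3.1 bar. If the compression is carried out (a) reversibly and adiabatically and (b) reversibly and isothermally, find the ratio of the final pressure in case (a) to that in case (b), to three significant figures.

P_adiabatic / P_isothermal ≈ 4.86

Isothermal: P_b = P₁(V₁/V₂) = 3.1×10.7.
Adiabatic: P_a = P₁(V₁/V₂)^γ = 3.1×10.7^(5/3).
P_a/P_b = (V₁/V₂)^(γ−1) = 10.7^(2/3) = 4.856.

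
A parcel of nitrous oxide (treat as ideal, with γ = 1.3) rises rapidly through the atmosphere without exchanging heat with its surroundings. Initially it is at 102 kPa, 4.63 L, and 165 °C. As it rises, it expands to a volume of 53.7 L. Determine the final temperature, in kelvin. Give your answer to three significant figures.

T₂ ≈ 210 K

Adiabatic: T₁V₁^(γ−1) = T₂V₂^(γ−1) ⇒ T₂ = T₁ (V₁/V₂)^(γ−1).
T₁ = 165 °C = 438.1 K.
T₂ = 438.1 × (4.63/53.7)^(0.3) = 210 K.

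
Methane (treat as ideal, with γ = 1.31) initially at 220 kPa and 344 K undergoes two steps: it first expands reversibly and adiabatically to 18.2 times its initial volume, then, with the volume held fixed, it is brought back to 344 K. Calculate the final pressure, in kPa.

P₃ ≈ 12.1 kPa

Adiabatic step (PV^γ = const): P₂ = 220×(1/18.2)^(1.31) = 4.917 kPa; T₂ = 344×(1/18.2)^(0.31) = 139.9 K.
Isochoric: P₃ = P₂(T₃/T₂) = 4.917 × (344/139.9) = 12.09 kPa.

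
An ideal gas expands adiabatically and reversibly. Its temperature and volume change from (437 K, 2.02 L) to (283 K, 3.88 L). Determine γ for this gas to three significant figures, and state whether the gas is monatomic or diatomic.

γ ≈ 1.67; monatomic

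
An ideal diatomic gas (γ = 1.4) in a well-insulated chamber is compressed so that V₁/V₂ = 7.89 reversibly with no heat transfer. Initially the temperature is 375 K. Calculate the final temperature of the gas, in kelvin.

T₂ ≈ 857 K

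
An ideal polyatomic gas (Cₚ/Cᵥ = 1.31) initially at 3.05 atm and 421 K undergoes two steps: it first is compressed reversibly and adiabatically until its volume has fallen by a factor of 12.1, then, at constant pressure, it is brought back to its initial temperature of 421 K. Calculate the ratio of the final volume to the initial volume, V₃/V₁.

Adiabatic step: V₂/V₁ = 0.08264; T₂ = T₁·12.1^(0.31) = 911.9 K.
Isobaric step: V₃/V₂ = T₃/T₂ = 421/911.9.
V₃/V₁ = (V₂/V₁)(V₃/V₂) = 0.08264 × (421/911.9) = 0.03815.

V₃/V₁ ≈ 0.0382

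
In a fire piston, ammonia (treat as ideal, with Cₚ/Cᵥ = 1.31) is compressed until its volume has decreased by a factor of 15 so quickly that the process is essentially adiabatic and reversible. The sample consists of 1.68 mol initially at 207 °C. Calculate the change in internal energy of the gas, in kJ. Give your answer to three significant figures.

ΔU ≈ 28.5 kJ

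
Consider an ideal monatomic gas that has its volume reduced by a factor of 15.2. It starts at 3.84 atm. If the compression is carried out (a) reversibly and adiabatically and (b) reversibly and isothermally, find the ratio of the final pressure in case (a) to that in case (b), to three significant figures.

P_adiabatic / P_isothermal ≈ 6.14

For a monatomic ideal gas γ = 5/3.
Isothermal: P_b = P₁(V₁/V₂) = 3.84×15.2.
Adiabatic: P_a = P₁(V₁/V₂)^γ = 3.84×15.2^(5/3).
P_a/P_b = (V₁/V₂)^(γ−1) = 15.2^(2/3) = 6.136.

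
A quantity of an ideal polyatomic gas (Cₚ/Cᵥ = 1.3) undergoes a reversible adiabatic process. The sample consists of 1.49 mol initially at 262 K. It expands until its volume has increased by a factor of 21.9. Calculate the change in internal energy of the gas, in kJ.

ΔU ≈ -6.53 kJ

For a reversible adiabat TV^(γ−1) is constant, so T₂ = T₁ (V₁/V₂)^(γ−1).
T₂ = 262 × (1/21.9)^(0.3) = 103.8 K.
Q = 0, so ΔU = W_on_gas = nCᵥΔT with Cᵥ = R/(γ−1) = 27.71 J/(mol·K).
ΔU = 1.49 × 27.71 × (103.8 − 262) = -6533 J.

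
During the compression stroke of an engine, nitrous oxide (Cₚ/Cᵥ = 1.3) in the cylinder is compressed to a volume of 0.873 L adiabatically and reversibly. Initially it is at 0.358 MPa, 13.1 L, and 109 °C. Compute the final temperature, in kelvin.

T₂ ≈ 861 K

For a reversible adiabat TV^(γ−1) is constant, so T₂ = T₁ (V₁/V₂)^(γ−1).
T₁ = 109 °C = 382.1 K.
T₂ = 382.1 × (13.1/0.873)^(0.3) = 861.2 K.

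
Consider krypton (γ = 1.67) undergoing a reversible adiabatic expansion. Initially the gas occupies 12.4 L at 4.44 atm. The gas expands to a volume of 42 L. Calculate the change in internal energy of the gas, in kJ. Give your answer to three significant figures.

ΔU ≈ -4.65 kJ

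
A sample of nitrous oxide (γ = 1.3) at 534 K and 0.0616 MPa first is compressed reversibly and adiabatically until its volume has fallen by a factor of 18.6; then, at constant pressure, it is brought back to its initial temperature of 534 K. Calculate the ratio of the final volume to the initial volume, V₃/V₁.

V₃/V₁ ≈ 0.0224

Adiabatic step: V₂/V₁ = 0.05376; T₂ = T₁·18.6^(0.3) = 1283 K.
Isobaric step: V₃/V₂ = T₃/T₂ = 534/1283.
V₃/V₁ = (V₂/V₁)(V₃/V₂) = 0.05376 × (534/1283) = 0.02237.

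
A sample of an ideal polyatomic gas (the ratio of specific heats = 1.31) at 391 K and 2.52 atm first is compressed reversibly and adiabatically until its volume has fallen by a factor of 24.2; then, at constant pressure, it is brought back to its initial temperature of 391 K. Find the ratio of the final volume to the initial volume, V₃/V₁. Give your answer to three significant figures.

V₃/V₁ ≈ 0.0154

Adiabatic step: V₂/V₁ = 0.04132; T₂ = T₁·24.2^(0.31) = 1050 K.
Isobaric step: V₃/V₂ = T₃/T₂ = 391/1050.
V₃/V₁ = (V₂/V₁)(V₃/V₂) = 0.04132 × (391/1050) = 0.01539.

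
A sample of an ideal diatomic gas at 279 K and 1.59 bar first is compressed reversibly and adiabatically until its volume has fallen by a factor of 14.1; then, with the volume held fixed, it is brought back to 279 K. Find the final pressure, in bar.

For a diatomic ideal gas γ = 7/5.
Adiabatic step (PV^γ = const): P₂ = 1.59×14.1^(7/5) = 64.61 bar; T₂ = 279×14.1^(2/5) = 804.1 K.
Isochoric: P₃ = P₂(T₃/T₂) = 64.61 × (279/804.1) = 22.42 bar.

P₃ ≈ 22.4 bar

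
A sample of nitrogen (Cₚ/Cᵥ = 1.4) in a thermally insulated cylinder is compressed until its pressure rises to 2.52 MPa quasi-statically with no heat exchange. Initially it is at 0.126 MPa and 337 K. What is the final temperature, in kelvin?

T₂ ≈ 793 K

Along an adiabat T P^((1−γ)/γ) is constant, so T₂ = T₁ (P₂/P₁)^((γ−1)/γ).
T₂ = 337 × (2.52/0.126)^(0.286) = 793.1 K.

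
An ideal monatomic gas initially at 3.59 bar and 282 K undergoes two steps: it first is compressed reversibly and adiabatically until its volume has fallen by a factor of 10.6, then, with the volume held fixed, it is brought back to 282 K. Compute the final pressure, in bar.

P₃ ≈ 38.1 bar

For a monatomic ideal gas γ = 5/3.
Adiabatic step (PV^γ = const): P₂ = 3.59×10.6^(5/3) = 183.6 bar; T₂ = 282×10.6^(2/3) = 1361 K.
Isochoric: P₃ = P₂(T₃/T₂) = 183.6 × (282/1361) = 38.05 bar.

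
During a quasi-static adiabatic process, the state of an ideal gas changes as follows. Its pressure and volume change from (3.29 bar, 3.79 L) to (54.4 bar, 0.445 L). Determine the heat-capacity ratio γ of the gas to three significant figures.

γ ≈ 1.31

PV^γ = const ⇒ γ = ln(P₂/P₁) / ln(V₁/V₂).
γ = ln(54.4/3.29) / ln(3.79/0.445) = 1.31.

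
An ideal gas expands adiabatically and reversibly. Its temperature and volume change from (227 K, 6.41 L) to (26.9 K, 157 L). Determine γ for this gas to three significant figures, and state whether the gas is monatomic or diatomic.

γ ≈ 1.67; monatomic

TV^(γ−1) = const ⇒ γ − 1 = ln(T₂/T₁) / ln(V₁/V₂).
γ = 1 + ln(26.9/227) / ln(6.41/157) = 1.667.
γ ≈ 1.67 is close to 5/3, so the gas is monatomic.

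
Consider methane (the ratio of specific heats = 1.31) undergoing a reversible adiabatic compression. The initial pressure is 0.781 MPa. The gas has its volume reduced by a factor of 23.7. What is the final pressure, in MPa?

Adiabatic: P₁V₁^γ = P₂V₂^γ ⇒ P₂ = P₁ (V₁/V₂)^γ.
P₂ = 0.781 × 23.7^(1.31) = 49.38 MPa.

P₂ ≈ 49.4 MPa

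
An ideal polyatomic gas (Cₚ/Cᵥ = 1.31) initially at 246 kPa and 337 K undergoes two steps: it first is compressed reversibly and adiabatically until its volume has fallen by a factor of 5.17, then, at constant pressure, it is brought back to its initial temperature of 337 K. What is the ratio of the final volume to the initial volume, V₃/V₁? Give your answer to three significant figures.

Adiabatic step: V₂/V₁ = 0.1934; T₂ = T₁·5.17^(0.31) = 560.8 K.
Isobaric step: V₃/V₂ = T₃/T₂ = 337/560.8.
V₃/V₁ = (V₂/V₁)(V₃/V₂) = 0.1934 × (337/560.8) = 0.1162.

V₃/V₁ ≈ 0.116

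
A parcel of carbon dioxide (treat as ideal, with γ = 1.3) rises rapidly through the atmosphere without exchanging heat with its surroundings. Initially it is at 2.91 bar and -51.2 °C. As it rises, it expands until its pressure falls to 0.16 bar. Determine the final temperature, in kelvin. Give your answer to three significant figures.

T₂ ≈ 114 K

Along an adiabat T P^((1−γ)/γ) is constant, so T₂ = T₁ (P₂/P₁)^((γ−1)/γ).
T₁ = -51.2 °C = 221.9 K.
T₂ = 221.9 × (0.16/2.91)^(0.231) = 113.6 K.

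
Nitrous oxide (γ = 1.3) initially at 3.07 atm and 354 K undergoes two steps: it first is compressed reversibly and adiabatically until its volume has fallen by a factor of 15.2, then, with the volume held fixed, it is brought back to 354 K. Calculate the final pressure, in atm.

Adiabatic step (PV^γ = const): P₂ = 3.07×15.2^(1.3) = 105.6 atm; T₂ = 354×15.2^(0.3) = 800.9 K.
Isochoric: P₃ = P₂(T₃/T₂) = 105.6 × (354/800.9) = 46.66 atm.

P₃ ≈ 46.7 atm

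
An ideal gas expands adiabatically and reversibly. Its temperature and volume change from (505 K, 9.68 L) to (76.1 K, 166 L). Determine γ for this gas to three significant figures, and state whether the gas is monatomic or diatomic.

TV^(γ−1) = const ⇒ γ − 1 = ln(T₂/T₁) / ln(V₁/V₂).
γ = 1 + ln(76.1/505) / ln(9.68/166) = 1.666.
γ ≈ 1.67 is close to 5/3, so the gas is monatomic.

γ ≈ 1.67; monatomic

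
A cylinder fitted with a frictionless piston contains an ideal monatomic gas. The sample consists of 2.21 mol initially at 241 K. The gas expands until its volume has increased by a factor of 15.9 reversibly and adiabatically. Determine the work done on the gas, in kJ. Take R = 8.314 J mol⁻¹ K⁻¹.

For a reversible adiabat TV^(γ−1) is constant, so T₂ = T₁ (V₁/V₂)^(γ−1).
γ = 5/3 for a monatomic ideal gas, so γ−1 = 2/3.
T₂ = 241 × (1/15.9)^(2/3) = 38.11 K.
Q = 0, so ΔU = W_on_gas = nCᵥΔT with Cᵥ = R/(γ−1) = 12.47 J/(mol·K).
ΔU = 2.21 × 12.47 × (38.11 − 241) = -5592 J.

W ≈ -5.59 kJ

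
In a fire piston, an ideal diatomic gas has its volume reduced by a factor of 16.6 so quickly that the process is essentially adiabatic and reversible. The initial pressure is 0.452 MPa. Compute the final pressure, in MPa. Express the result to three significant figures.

P₂ ≈ 23.1 MPa

Adiabatic: P₁V₁^γ = P₂V₂^γ ⇒ P₂ = P₁ (V₁/V₂)^γ.
For a diatomic ideal gas γ = 7/5.
P₂ = 0.452 × 16.6^(7/5) = 23.08 MPa.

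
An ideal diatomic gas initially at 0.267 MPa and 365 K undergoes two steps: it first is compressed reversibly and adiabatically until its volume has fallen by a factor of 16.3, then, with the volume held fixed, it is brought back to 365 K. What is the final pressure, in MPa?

P₃ ≈ 4.35 MPa

For a diatomic ideal gas γ = 7/5.
Adiabatic step (PV^γ = const): P₂ = 0.267×16.3^(7/5) = 13.29 MPa; T₂ = 365×16.3^(2/5) = 1115 K.
Isochoric: P₃ = P₂(T₃/T₂) = 13.29 × (365/1115) = 4.352 MPa.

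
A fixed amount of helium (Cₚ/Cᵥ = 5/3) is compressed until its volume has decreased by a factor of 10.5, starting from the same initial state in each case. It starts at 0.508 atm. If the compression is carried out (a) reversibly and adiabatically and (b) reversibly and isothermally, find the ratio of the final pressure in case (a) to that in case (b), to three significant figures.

Isothermal: P_b = P₁(V₁/V₂) = 0.508×10.5.
Adiabatic: P_a = P₁(V₁/V₂)^γ = 0.508×10.5^(5/3).
P_a/P_b = (V₁/V₂)^(γ−1) = 10.5^(2/3) = 4.795.

P_adiabatic / P_isothermal ≈ 4.80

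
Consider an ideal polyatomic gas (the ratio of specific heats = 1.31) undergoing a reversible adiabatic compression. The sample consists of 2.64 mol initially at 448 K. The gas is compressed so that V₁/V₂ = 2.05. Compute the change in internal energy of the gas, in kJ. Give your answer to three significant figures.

ΔU ≈ 7.91 kJ

Adiabatic: T₁V₁^(γ−1) = T₂V₂^(γ−1) ⇒ T₂ = T₁ (V₁/V₂)^(γ−1).
T₂ = 448 × 2.05^(0.31) = 559.7 K.
Q = 0, so ΔU = W_on_gas = nCᵥΔT with Cᵥ = R/(γ−1) = 26.82 J/(mol·K).
ΔU = 2.64 × 26.82 × (559.7 − 448) = 7906 J.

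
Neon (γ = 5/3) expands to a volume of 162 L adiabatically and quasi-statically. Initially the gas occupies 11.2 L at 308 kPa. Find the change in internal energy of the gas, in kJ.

ΔU ≈ -4.30 kJ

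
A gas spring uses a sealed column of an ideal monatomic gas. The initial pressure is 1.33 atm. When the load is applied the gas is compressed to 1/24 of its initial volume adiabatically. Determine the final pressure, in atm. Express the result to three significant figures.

Adiabatic: P₁V₁^γ = P₂V₂^γ ⇒ P₂ = P₁ (V₁/V₂)^γ.
For a monatomic ideal gas γ = 5/3.
P₂ = 1.33 × 24^(5/3) = 265.6 atm.

P₂ ≈ 266 atm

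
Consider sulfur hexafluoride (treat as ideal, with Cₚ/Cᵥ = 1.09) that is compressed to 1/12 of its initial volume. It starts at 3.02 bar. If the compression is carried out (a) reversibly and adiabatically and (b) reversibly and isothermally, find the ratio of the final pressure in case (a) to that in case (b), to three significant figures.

P_adiabatic / P_isothermal ≈ 1.25

Isothermal: P_b = P₁(V₁/V₂) = 3.02×12.
Adiabatic: P_a = P₁(V₁/V₂)^γ = 3.02×12^(1.09).
P_a/P_b = (V₁/V₂)^(γ−1) = 12^(0.09) = 1.251.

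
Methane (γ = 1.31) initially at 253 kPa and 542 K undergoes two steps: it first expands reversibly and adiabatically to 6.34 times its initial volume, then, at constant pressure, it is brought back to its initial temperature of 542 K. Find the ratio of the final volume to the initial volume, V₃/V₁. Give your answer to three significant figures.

Adiabatic step: V₂/V₁ = 6.34; T₂ = T₁·(1/6.34)^(0.31) = 305.7 K.
Isobaric step: V₃/V₂ = T₃/T₂ = 542/305.7.
V₃/V₁ = (V₂/V₁)(V₃/V₂) = 6.34 × (542/305.7) = 11.24.

V₃/V₁ ≈ 11.2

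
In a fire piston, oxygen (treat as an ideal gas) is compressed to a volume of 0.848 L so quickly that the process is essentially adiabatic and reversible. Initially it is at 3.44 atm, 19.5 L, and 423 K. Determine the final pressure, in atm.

P₂ ≈ 277 atm

Since PV^γ is constant along a reversible adiabat, P₂ = P₁ (V₁/V₂)^γ.
γ = 7/5 for a diatomic ideal gas.
P₂ = 3.44 × (19.5/0.848)^(7/5) = 277.2 atm.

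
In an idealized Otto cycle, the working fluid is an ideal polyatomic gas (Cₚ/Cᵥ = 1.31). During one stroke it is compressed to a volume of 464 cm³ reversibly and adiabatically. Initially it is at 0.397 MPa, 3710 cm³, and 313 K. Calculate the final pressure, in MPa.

Since PV^γ is constant along a reversible adiabat, P₂ = P₁ (V₁/V₂)^γ.
P₂ = 0.397 × (3710/464)^(1.31) = 6.047 MPa.

P₂ ≈ 6.05 MPa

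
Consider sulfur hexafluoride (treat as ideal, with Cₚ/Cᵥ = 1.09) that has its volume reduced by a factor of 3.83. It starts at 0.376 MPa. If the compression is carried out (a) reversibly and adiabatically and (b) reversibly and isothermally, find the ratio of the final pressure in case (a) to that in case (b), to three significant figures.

Isothermal: P_b = P₁(V₁/V₂) = 0.376×3.83.
Adiabatic: P_a = P₁(V₁/V₂)^γ = 0.376×3.83^(1.09).
P_a/P_b = (V₁/V₂)^(γ−1) = 3.83^(0.09) = 1.128.

P_adiabatic / P_isothermal ≈ 1.13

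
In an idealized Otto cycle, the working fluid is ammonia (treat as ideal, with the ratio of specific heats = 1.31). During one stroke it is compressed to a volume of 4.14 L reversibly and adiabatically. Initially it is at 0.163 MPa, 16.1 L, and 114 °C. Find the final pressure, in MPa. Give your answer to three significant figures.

Since PV^γ is constant along a reversible adiabat, P₂ = P₁ (V₁/V₂)^γ.
P₂ = 0.163 × (16.1/4.14)^(1.31) = 0.9657 MPa.

P₂ ≈ 0.966 MPa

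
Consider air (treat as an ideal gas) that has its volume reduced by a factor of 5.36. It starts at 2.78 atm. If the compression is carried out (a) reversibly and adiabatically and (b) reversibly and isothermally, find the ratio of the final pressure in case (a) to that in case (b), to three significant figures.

P_adiabatic / P_isothermal ≈ 1.96

For a diatomic ideal gas γ = 7/5.
Isothermal: P_b = P₁(V₁/V₂) = 2.78×5.36.
Adiabatic: P_a = P₁(V₁/V₂)^γ = 2.78×5.36^(7/5).
P_a/P_b = (V₁/V₂)^(γ−1) = 5.36^(2/5) = 1.957.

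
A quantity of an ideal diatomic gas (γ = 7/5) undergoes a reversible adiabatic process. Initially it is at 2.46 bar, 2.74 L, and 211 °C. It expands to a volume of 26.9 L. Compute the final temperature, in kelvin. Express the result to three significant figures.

Adiabatic: T₁V₁^(γ−1) = T₂V₂^(γ−1) ⇒ T₂ = T₁ (V₁/V₂)^(γ−1).
T₁ = 211 °C = 484.1 K.
T₂ = 484.1 × (2.74/26.9)^(2/5) = 194.2 K.

T₂ ≈ 194 K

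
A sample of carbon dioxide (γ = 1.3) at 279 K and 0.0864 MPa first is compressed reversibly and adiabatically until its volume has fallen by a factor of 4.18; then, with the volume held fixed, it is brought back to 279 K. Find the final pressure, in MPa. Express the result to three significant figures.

P₃ ≈ 0.361 MPa

Adiabatic step (PV^γ = const): P₂ = 0.0864×4.18^(1.3) = 0.5547 MPa; T₂ = 279×4.18^(0.3) = 428.5 K.
Isochoric: P₃ = P₂(T₃/T₂) = 0.5547 × (279/428.5) = 0.3612 MPa.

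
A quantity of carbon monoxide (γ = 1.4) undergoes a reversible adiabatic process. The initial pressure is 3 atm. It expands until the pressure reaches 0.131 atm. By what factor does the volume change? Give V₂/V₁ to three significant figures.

V₂/V₁ ≈ 9.36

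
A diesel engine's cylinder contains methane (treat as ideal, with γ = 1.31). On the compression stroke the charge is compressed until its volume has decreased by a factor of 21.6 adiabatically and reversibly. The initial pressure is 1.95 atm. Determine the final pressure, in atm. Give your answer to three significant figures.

Adiabatic: P₁V₁^γ = P₂V₂^γ ⇒ P₂ = P₁ (V₁/V₂)^γ.
P₂ = 1.95 × 21.6^(1.31) = 109.2 atm.

P₂ ≈ 109 atm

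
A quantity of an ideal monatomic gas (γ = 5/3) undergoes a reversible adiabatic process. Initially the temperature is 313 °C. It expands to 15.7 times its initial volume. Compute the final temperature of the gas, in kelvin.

For a reversible adiabat TV^(γ−1) is constant, so T₂ = T₁ (V₁/V₂)^(γ−1).
T₁ = 313 °C = 586.1 K.
T₂ = 586.1 × (1/15.7)^(2/3) = 93.49 K.

T₂ ≈ 93.5 K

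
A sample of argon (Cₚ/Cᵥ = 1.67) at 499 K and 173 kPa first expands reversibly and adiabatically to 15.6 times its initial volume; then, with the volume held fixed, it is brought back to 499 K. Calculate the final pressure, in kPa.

P₃ ≈ 11.1 kPa

Adiabatic step (PV^γ = const): P₂ = 173×(1/15.6)^(1.67) = 1.76 kPa; T₂ = 499×(1/15.6)^(0.67) = 79.2 K.
Isochoric: P₃ = P₂(T₃/T₂) = 1.76 × (499/79.2) = 11.09 kPa.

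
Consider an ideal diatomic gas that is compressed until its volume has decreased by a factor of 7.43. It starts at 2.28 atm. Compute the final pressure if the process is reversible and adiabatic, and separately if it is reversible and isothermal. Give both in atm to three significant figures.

For a diatomic ideal gas γ = 7/5.
Isothermal: P₂ = P₁(V₁/V₂) = 2.28×7.43 = 16.94 atm.
Adiabatic: P₂ = P₁(V₁/V₂)^γ = 2.28×7.43^(7/5) = 37.78 atm.

adiabatic: 37.8 atm; isothermal: 16.9 atm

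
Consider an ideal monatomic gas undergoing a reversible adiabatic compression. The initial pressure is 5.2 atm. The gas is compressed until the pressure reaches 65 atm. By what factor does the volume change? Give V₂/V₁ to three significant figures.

From PV^γ = const, V₂/V₁ = (P₁/P₂)^(1/γ).
For a monatomic ideal gas γ = 5/3.
V₂/V₁ = (5.2/65)^(3/5) = 0.2197.

V₂/V₁ ≈ 0.220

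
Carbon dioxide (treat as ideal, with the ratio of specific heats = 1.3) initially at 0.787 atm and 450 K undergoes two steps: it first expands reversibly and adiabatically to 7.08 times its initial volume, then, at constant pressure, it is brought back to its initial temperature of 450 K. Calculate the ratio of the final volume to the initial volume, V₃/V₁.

V₃/V₁ ≈ 12.7

Adiabatic step: V₂/V₁ = 7.08; T₂ = T₁·(1/7.08)^(0.3) = 250.2 K.
Isobaric step: V₃/V₂ = T₃/T₂ = 450/250.2.
V₃/V₁ = (V₂/V₁)(V₃/V₂) = 7.08 × (450/250.2) = 12.74.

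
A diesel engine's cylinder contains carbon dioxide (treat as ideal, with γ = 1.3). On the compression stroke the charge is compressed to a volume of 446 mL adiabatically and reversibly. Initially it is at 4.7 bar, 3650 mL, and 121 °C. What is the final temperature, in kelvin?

Adiabatic: T₁V₁^(γ−1) = T₂V₂^(γ−1) ⇒ T₂ = T₁ (V₁/V₂)^(γ−1).
T₁ = 121 °C = 394.1 K.
T₂ = 394.1 × (3650/446)^(0.3) = 740.5 K.

T₂ ≈ 741 K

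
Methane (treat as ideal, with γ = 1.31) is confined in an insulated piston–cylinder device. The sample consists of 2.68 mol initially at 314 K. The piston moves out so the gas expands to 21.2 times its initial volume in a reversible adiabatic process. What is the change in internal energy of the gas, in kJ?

For a reversible adiabat TV^(γ−1) is constant, so T₂ = T₁ (V₁/V₂)^(γ−1).
T₂ = 314 × (1/21.2)^(0.31) = 121.8 K.
Q = 0, so ΔU = W_on_gas = nCᵥΔT with Cᵥ = R/(γ−1) = 26.82 J/(mol·K).
ΔU = 2.68 × 26.82 × (121.8 − 314) = -13810 J.

ΔU ≈ -13.8 kJ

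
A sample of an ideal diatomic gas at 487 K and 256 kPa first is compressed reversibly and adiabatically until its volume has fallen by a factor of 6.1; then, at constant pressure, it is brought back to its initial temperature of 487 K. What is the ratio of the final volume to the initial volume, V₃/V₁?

V₃/V₁ ≈ 0.0795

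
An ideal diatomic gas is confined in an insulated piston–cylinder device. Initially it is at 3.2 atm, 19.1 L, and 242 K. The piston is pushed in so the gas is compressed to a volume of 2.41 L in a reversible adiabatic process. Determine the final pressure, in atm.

Adiabatic: P₁V₁^γ = P₂V₂^γ ⇒ P₂ = P₁ (V₁/V₂)^γ.
γ = 7/5 for a diatomic ideal gas.
P₂ = 3.2 × (19.1/2.41)^(7/5) = 58.05 atm.

P₂ ≈ 58.0 atm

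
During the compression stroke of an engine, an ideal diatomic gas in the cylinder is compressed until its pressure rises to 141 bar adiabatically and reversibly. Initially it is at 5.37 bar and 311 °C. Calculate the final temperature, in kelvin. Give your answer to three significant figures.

Adiabatic: T₂/T₁ = (P₂/P₁)^((γ−1)/γ).
For a diatomic ideal gas γ = 7/5, so (γ−1)/γ = 2/7.
T₁ = 311 °C = 584.1 K.
T₂ = 584.1 × (141/5.37)^(2/7) = 1486 K.

T₂ ≈ 1490 K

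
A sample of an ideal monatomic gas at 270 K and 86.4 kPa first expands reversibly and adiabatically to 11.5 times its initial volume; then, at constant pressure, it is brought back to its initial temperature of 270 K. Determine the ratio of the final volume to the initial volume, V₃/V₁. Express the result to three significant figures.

For a monatomic ideal gas γ = 5/3.
Adiabatic step: V₂/V₁ = 11.5; T₂ = T₁·(1/11.5)^(2/3) = 52.99 K.
Isobaric step: V₃/V₂ = T₃/T₂ = 270/52.99.
V₃/V₁ = (V₂/V₁)(V₃/V₂) = 11.5 × (270/52.99) = 58.59.

V₃/V₁ ≈ 58.6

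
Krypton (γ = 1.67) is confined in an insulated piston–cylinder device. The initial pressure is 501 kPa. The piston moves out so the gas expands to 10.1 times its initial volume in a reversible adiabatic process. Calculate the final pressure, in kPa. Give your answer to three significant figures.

P₂ ≈ 10.5 kPa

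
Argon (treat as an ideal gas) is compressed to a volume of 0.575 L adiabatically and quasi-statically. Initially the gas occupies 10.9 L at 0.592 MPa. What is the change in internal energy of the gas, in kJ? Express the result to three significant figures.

ΔU ≈ 59.1 kJ

γ = 5/3 for a monatomic ideal gas.
P₂ = P₁(V₁/V₂)^γ = 0.592×(10.9/0.575)^(5/3) = 79.78 MPa.
For a reversible adiabat, W_by_gas = (P₁V₁ − P₂V₂)/(γ−1).
W_by = (592000×0.0109 − 7.978×10^7×0.000575) / (2/3) = -59140 J.
Q = 0 ⇒ ΔU = −W_by = 59140 J.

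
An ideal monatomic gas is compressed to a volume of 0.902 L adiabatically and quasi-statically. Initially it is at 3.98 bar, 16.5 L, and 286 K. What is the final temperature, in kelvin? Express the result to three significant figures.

T₂ ≈ 1990 K

For a reversible adiabat TV^(γ−1) is constant, so T₂ = T₁ (V₁/V₂)^(γ−1).
γ = 5/3 for a monatomic ideal gas.
T₂ = 286 × (16.5/0.902)^(2/3) = 1986 K.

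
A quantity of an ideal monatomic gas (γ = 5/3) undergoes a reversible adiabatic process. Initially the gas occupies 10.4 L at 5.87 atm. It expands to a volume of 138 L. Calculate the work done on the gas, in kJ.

P₂ = P₁(V₁/V₂)^γ = 5.87×(10.4/138)^(5/3) = 0.07893 atm.
For a reversible adiabat, W_by_gas = (P₁V₁ − P₂V₂)/(γ−1).
W_by = (594800×0.0104 − 7997×0.138) / (2/3) = 7623 J.
W_on_gas = −W_by = -7623 J.

W ≈ -7.62 kJ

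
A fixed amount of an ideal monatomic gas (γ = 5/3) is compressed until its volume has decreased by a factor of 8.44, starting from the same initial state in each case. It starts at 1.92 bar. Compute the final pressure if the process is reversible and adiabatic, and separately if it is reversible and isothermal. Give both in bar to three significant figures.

adiabatic: 67.2 bar; isothermal: 16.2 bar

Isothermal: P₂ = P₁(V₁/V₂) = 1.92×8.44 = 16.2 bar.
Adiabatic: P₂ = P₁(V₁/V₂)^γ = 1.92×8.44^(5/3) = 67.17 bar.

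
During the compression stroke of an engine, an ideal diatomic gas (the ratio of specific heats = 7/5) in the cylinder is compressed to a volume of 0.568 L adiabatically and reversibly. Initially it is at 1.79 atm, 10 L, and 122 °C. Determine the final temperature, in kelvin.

T₂ ≈ 1240 K

For a reversible adiabat TV^(γ−1) is constant, so T₂ = T₁ (V₁/V₂)^(γ−1).
T₁ = 122 °C = 395.1 K.
T₂ = 395.1 × (10/0.568)^(2/5) = 1245 K.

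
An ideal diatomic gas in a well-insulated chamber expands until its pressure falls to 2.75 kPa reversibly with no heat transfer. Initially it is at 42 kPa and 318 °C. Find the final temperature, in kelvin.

Along an adiabat T P^((1−γ)/γ) is constant, so T₂ = T₁ (P₂/P₁)^((γ−1)/γ).
For a diatomic ideal gas γ = 7/5, so (γ−1)/γ = 2/7.
T₁ = 318 °C = 591.1 K.
T₂ = 591.1 × (2.75/42)^(2/7) = 271.3 K.

T₂ ≈ 271 K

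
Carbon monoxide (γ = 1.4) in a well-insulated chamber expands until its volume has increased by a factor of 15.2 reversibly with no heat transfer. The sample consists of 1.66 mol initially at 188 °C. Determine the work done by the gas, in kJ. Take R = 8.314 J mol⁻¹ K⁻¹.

W ≈ 10.6 kJ

Adiabatic: T₁V₁^(γ−1) = T₂V₂^(γ−1) ⇒ T₂ = T₁ (V₁/V₂)^(γ−1).
T₁ = 188 °C = 461.1 K.
T₂ = 461.1 × (1/15.2)^(0.4) = 155.3 K.
Q = 0, so ΔU = W_on_gas = nCᵥΔT with Cᵥ = R/(γ−1) = 20.79 J/(mol·K).
ΔU = 1.66 × 20.79 × (155.3 − 461.1) = -10550 J.
Work done by the gas = −ΔU = 10550 J.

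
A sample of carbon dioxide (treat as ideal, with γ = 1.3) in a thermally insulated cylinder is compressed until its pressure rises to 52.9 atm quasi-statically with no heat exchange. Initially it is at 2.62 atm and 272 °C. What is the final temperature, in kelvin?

T₂ ≈ 1090 K

Adiabatic: T₂/T₁ = (P₂/P₁)^((γ−1)/γ).
T₁ = 272 °C = 545.1 K.
T₂ = 545.1 × (52.9/2.62)^(0.231) = 1091 K.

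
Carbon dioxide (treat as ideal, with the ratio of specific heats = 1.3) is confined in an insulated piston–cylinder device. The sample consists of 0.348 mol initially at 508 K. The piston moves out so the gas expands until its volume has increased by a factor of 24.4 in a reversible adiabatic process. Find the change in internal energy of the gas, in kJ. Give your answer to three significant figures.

ΔU ≈ -3.02 kJ

For a reversible adiabat TV^(γ−1) is constant, so T₂ = T₁ (V₁/V₂)^(γ−1).
T₂ = 508 × (1/24.4)^(0.3) = 194.8 K.
Q = 0, so ΔU = W_on_gas = nCᵥΔT with Cᵥ = R/(γ−1) = 27.71 J/(mol·K).
ΔU = 0.348 × 27.71 × (194.8 − 508) = -3020 J.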